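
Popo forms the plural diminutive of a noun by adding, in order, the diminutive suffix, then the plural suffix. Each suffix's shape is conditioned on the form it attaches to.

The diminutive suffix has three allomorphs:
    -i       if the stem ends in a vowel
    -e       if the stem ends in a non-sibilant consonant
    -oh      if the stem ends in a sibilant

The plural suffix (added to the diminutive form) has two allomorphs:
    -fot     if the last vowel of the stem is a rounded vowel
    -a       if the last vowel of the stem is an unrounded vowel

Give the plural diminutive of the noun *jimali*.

jimaliia

The final sound of *jimali* is /i/, which is a vowel, so the diminutive suffix is -i, giving *jimalii*.
The diminutive form *jimalii*: last vowel = /i/, an unrounded vowel → -a → *jimaliia*.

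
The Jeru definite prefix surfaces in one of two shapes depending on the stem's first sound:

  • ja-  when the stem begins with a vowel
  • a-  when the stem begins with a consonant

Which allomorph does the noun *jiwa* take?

*jiwa* — first sound /j/ (a consonant) → a-.

a-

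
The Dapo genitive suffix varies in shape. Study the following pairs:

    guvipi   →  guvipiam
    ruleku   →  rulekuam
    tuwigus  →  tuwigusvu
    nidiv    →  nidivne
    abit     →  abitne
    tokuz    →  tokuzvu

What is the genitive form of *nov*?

The alternation tracks the final sound of the stem — -vu when the stem ends in a sibilant (*tuwigus*, *tokuz*); -ne when the stem ends in a non-sibilant consonant (*nidiv*, *abit*); -am when the stem ends in a vowel (*guvipi*, *ruleku*).
Since the final sound of *nov* is /v/ (a non-sibilant consonant), it takes -ne, giving *novne*.

novne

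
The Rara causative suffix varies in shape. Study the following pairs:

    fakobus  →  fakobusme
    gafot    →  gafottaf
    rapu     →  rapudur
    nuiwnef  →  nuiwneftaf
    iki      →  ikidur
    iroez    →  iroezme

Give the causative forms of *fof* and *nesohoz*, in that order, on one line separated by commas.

The suffix is conditioned by the final sound: -me when the stem ends in a sibilant (*fakobus*, *iroez*); -taf when the stem ends in a non-sibilant consonant (*gafot*, *nuiwnef*); -dur when the stem ends in a vowel (*rapu*, *iki*).
Since the final sound of *fof* is /f/ (a non-sibilant consonant), it takes -taf, giving *foftaf*.
*nesohoz*: final sound = /z/, a sibilant → -me → *nesohozme*.

foftaf, nesohozme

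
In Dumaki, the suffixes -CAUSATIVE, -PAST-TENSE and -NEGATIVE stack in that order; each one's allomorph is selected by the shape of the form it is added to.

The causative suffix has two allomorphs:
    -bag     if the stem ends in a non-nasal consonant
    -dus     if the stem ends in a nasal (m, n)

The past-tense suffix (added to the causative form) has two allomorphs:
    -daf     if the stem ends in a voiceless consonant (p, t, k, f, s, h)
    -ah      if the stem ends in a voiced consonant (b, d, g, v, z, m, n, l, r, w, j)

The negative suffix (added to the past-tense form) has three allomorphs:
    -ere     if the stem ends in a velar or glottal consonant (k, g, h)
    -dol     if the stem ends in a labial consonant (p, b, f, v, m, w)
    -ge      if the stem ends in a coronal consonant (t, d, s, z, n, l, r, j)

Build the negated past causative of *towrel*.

towrelbagahere

The final consonant of *towrel* is /l/, which is non-nasal, so the causative suffix is -bag, giving *towrelbag*.
The final consonant of the causative form *towrelbag* is /g/, which is voiced, so the past-tense suffix is -ah, giving *towrelbagah*.
The past-tense form *towrelbagah* — final consonant /h/ (velar/glottal) → -ere → *towrelbagahere*.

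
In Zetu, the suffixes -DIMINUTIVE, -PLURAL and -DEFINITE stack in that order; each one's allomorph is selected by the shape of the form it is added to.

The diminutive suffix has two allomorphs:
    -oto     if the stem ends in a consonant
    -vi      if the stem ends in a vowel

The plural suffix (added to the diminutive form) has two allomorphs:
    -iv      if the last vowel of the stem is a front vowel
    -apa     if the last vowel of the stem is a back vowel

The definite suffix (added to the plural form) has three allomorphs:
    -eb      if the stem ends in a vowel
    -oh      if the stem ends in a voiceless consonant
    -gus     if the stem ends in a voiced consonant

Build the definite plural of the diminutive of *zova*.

zovaviivgus

The final sound of *zova* is /a/, which is a vowel, so the diminutive suffix is -vi, giving *zovavi*.
The diminutive form *zovavi* — last vowel /i/ (a front vowel) → -iv → *zovaviiv*.
The plural form *zovaviiv*: final sound = /v/, a voiced consonant → -gus → *zovaviivgus*.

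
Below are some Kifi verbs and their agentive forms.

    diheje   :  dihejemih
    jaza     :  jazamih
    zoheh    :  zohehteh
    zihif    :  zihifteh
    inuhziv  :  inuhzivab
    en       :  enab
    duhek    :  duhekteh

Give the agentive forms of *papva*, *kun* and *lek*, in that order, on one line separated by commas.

The alternation tracks the final sound of the stem — -teh when the stem ends in a voiceless consonant (*zoheh*, *zihif*, *duhek*); -ab when the stem ends in a voiced consonant (*inuhziv*, *en*); -mih when the stem ends in a vowel (*diheje*, *jaza*).
Since the final sound of *papva* is /a/ (a vowel), it takes -mih, giving *papvamih*.
*kun* — final sound /n/ (a voiced consonant) → -ab → *kunab*.
Since the final sound of *lek* is /k/ (a voiceless consonant), it takes -teh, giving *lekteh*.

papvamih, kunab, lekteh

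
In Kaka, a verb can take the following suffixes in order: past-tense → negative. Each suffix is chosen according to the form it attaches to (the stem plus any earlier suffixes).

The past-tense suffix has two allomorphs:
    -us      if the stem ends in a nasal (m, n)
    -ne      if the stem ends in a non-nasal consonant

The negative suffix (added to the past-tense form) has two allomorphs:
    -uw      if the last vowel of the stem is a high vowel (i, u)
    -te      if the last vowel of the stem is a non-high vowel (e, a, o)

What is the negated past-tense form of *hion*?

Since the final consonant of *hion* is /n/ (a nasal), it takes -us, giving *hionus*.
Since the last vowel of the past-tense form *hionus* is /u/ (a high vowel), it takes -uw, giving *hionusuw*.

hionusuw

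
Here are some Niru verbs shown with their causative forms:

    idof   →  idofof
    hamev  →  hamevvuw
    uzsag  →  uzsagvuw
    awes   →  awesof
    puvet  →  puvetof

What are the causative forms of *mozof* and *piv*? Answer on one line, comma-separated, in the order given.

mozofof, pivvuw

The pattern is voicing of the final consonant: -of when the stem ends in a voiceless consonant (*idof*, *awes*, *puvet*); -vuw when the stem ends in a voiced consonant (*hamev*, *uzsag*).
Since the final consonant of *mozof* is /f/ (voiceless), it takes -of, giving *mozofof*.
*piv*: final consonant = /v/, voiced → -vuw → *pivvuw*.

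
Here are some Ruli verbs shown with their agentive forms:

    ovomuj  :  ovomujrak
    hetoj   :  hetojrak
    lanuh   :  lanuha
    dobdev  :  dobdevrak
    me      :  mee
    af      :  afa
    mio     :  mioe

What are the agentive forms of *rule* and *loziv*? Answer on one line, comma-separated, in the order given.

rulee, lozivrak

Looking at the final sound of each stem: -a when the stem ends in a voiceless consonant (*lanuh*, *af*); -rak when the stem ends in a voiced consonant (*ovomuj*, *hetoj*, *dobdev*); -e when the stem ends in a vowel (*me*, *mio*).
The final sound of *rule* is /e/, which is a vowel, so the suffix is -e, giving *rulee*.
*loziv* — final sound /v/ (a voiced consonant) → -rak → *lozivrak*.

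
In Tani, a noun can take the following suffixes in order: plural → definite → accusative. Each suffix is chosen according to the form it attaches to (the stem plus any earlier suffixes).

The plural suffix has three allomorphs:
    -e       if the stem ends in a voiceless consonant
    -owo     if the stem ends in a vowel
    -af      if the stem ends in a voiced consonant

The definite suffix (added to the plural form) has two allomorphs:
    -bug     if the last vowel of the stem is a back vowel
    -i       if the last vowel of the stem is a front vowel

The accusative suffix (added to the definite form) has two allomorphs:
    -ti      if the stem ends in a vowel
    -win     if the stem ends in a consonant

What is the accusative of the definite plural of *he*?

heowobugwin

*he* — final sound /e/ (a vowel) → -owo → *heowo*.
The plural form *heowo* — last vowel /o/ (a back vowel) → -bug → *heowobug*.
Since the final sound of the definite form *heowobug* is /g/ (a consonant), it takes -win, giving *heowobugwin*.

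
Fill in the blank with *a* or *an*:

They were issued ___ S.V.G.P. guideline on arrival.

The indefinite article is chosen by the initial *sound* of the following word, not its spelling.
The initialism *S.V.G.P.* is read letter by letter; the first letter, S, is pronounced /ɛs/, which begins with a vowel sound.
So the article is *an*: They were issued an S.V.G.P. guideline on arrival.

an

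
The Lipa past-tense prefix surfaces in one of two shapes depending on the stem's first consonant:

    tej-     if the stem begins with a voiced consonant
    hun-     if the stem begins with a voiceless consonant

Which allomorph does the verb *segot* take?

hun-

The first consonant of *segot* is /s/, which is voiceless, so the prefix is hun-.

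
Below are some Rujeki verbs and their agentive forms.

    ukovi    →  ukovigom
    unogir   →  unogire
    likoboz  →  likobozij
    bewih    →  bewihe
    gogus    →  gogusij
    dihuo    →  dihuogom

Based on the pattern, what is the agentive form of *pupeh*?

The pattern is sibilance of the final sound: -ij when the stem ends in a sibilant (*likoboz*, *gogus*); -e when the stem ends in a non-sibilant consonant (*unogir*, *bewih*); -gom when the stem ends in a vowel (*ukovi*, *dihuo*).
*pupeh* — final sound /h/ (a non-sibilant consonant) → -e → *pupehe*.

pupehe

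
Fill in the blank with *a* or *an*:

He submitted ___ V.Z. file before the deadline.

a

The indefinite article is chosen by the initial *sound* of the following word, not its spelling.
The initialism *V.Z.* is read letter by letter; the first letter, V, is pronounced /viː/, which begins with a consonant sound.
So the article is *a*: He submitted a V.Z. file before the deadline.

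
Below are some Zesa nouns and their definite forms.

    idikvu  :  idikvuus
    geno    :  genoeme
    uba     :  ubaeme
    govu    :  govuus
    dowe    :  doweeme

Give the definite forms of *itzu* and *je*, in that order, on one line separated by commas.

The alternation tracks the last vowel of the stem — -us when the last vowel of the stem is a high vowel (*idikvu*, *govu*); -eme when the last vowel of the stem is a non-high vowel (*geno*, *uba*, *dowe*).
*itzu*: last vowel = /u/, a high vowel → -us → *itzuus*.
*je* — last vowel /e/ (a non-high vowel) → -eme → *jeeme*.

itzuus, jeeme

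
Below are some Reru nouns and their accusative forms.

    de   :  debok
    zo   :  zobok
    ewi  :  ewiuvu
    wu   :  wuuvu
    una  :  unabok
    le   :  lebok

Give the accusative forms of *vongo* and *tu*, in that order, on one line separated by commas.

vongobok, tuuvu

The suffix is conditioned by the last vowel: -uvu when the last vowel of the stem is a high vowel (*ewi*, *wu*); -bok when the last vowel of the stem is a non-high vowel (*de*, *zo*, *una*, *le*).
*vongo* — last vowel /o/ (a non-high vowel) → -bok → *vongobok*.
*tu*: last vowel = /u/, a high vowel → -uvu → *tuuvu*.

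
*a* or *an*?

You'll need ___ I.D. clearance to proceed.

The indefinite article is chosen by the initial *sound* of the following word, not its spelling.
The initialism *I.D.* is read letter by letter; the first letter, I, is pronounced /aɪ/, which begins with a vowel sound.
So the article is *an*: You'll need an I.D. clearance to proceed.

an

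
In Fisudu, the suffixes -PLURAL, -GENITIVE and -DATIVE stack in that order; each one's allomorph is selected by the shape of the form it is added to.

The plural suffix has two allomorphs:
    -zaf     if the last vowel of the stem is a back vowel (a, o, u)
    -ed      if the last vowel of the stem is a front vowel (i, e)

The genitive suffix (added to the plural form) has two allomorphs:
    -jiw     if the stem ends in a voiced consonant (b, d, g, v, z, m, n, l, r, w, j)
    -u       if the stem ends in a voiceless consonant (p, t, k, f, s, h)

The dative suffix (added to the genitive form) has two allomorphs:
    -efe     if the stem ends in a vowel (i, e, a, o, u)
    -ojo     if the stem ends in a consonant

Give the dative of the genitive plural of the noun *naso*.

The last vowel of *naso* is /o/, which is a back vowel, so the plural suffix is -zaf, giving *nasozaf*.
The plural form *nasozaf* — final consonant /f/ (voiceless) → -u → *nasozafu*.
The genitive form *nasozafu* — final sound /u/ (a vowel) → -efe → *nasozafuefe*.

nasozafuefe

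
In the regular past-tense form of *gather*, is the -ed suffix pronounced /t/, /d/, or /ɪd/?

The stem *gather* ends in a voiced sound other than /d/.
The -ed suffix is realized as /ɪd/ after /t, d/; as /t/ after other voiceless consonants; and as /d/ after other voiced sounds.
So -ed on *gather* is pronounced /d/.

/d/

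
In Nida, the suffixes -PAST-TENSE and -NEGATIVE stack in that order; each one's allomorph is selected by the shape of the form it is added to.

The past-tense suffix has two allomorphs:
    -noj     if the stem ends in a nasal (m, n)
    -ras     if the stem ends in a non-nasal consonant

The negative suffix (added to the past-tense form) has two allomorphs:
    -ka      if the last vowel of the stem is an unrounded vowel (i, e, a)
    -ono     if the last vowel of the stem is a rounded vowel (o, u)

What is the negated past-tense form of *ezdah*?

ezdahraska

Since the final consonant of *ezdah* is /h/ (non-nasal), it takes -ras, giving *ezdahras*.
The past-tense form *ezdahras* — last vowel /a/ (an unrounded vowel) → -ka → *ezdahraska*.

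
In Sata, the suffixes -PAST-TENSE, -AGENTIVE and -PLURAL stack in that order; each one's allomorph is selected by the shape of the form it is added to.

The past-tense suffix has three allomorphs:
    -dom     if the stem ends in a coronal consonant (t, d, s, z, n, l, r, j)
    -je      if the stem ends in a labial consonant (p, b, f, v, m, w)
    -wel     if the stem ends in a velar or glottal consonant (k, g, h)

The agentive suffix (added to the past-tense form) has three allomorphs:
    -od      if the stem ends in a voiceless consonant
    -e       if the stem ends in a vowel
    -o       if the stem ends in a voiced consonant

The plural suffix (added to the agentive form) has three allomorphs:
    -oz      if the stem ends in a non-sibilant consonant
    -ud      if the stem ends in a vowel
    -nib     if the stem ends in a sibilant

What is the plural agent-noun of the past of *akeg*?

*akeg*: final consonant = /g/, velar/glottal → -wel → *akegwel*.
Since the final sound of the past-tense form *akegwel* is /l/ (a voiced consonant), it takes -o, giving *akegwelo*.
Since the final sound of the agentive form *akegwelo* is /o/ (a vowel), it takes -ud, giving *akegweloud*.

akegweloud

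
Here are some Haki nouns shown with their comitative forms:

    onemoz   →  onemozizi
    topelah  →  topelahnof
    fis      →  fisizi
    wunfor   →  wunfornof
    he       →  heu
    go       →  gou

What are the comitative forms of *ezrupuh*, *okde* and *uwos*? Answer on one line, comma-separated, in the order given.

ezrupuhnof, okdeu, uwosizi

The suffix is conditioned by the final sound: -izi when the stem ends in a sibilant (*onemoz*, *fis*); -nof when the stem ends in a non-sibilant consonant (*topelah*, *wunfor*); -u when the stem ends in a vowel (*he*, *go*).
The final sound of *ezrupuh* is /h/, which is a non-sibilant consonant, so the suffix is -nof, giving *ezrupuhnof*.
*okde* — final sound /e/ (a vowel) → -u → *okdeu*.
Since the final sound of *uwos* is /s/ (a sibilant), it takes -izi, giving *uwosizi*.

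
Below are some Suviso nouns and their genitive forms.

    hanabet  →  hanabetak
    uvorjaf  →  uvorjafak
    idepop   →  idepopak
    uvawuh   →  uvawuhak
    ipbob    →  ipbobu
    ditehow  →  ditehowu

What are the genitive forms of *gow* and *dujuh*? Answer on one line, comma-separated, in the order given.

gowu, dujuhak

Looking at the final consonant of each stem: -ak when the stem ends in a voiceless consonant (*hanabet*, *uvorjaf*, *idepop*, *uvawuh*); -u when the stem ends in a voiced consonant (*ipbob*, *ditehow*).
*gow*: final consonant = /w/, voiced → -u → *gowu*.
The final consonant of *dujuh* is /h/, which is voiceless, so the suffix is -ak, giving *dujuhak*.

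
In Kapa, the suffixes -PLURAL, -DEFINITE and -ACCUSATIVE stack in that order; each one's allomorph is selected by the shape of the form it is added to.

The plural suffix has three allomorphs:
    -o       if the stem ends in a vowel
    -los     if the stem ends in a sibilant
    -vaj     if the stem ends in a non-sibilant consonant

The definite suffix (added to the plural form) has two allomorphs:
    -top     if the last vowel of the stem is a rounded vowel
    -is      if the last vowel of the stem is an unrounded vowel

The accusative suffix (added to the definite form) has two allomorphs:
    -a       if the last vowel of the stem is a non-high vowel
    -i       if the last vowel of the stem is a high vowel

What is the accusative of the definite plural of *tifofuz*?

tifofuzlostopa

The final sound of *tifofuz* is /z/, which is a sibilant, so the plural suffix is -los, giving *tifofuzlos*.
Since the last vowel of the plural form *tifofuzlos* is /o/ (a rounded vowel), it takes -top, giving *tifofuzlostop*.
The last vowel of the definite form *tifofuzlostop* is /o/, which is a non-high vowel, so the accusative suffix is -a, giving *tifofuzlostopa*.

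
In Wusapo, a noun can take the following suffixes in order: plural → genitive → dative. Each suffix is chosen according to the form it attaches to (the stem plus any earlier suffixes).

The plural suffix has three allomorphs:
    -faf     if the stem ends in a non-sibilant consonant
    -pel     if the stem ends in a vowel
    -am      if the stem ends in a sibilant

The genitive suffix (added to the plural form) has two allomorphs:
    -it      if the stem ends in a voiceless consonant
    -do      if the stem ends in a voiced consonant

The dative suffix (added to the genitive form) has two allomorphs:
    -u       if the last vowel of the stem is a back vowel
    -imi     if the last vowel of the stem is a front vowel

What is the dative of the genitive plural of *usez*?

usezamdou

*usez*: final sound = /z/, a sibilant → -am → *usezam*.
The plural form *usezam*: final consonant = /m/, voiced → -do → *usezamdo*.
The genitive form *usezamdo*: last vowel = /o/, a back vowel → -u → *usezamdou*.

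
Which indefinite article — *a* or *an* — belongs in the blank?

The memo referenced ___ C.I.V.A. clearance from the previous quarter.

a

The indefinite article is chosen by the initial *sound* of the following word, not its spelling.
The initialism *C.I.V.A.* is read letter by letter; the first letter, C, is pronounced /siː/, which begins with a consonant sound.
So the article is *a*: The memo referenced a C.I.V.A. clearance from the previous quarter.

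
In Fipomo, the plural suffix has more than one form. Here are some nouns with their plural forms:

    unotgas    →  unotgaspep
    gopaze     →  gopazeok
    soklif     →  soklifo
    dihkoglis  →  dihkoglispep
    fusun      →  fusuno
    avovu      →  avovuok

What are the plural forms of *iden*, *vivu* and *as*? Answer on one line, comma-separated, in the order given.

ideno, vivuok, aspep

The pattern is sibilance of the final sound: -pep when the stem ends in a sibilant (*unotgas*, *dihkoglis*); -o when the stem ends in a non-sibilant consonant (*soklif*, *fusun*); -ok when the stem ends in a vowel (*gopaze*, *avovu*).
Since the final sound of *iden* is /n/ (a non-sibilant consonant), it takes -o, giving *ideno*.
Since the final sound of *vivu* is /u/ (a vowel), it takes -ok, giving *vivuok*.
*as*: final sound = /s/, a sibilant → -pep → *aspep*.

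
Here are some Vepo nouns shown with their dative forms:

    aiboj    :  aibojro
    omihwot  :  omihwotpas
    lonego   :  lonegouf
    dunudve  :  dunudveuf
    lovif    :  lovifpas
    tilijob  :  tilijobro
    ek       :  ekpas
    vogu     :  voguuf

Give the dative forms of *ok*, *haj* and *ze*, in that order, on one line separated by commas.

okpas, hajro, zeuf

The suffix is conditioned by the final sound: -pas when the stem ends in a voiceless consonant (*omihwot*, *lovif*, *ek*); -ro when the stem ends in a voiced consonant (*aiboj*, *tilijob*); -uf when the stem ends in a vowel (*lonego*, *dunudve*, *vogu*).
*ok* — final sound /k/ (a voiceless consonant) → -pas → *okpas*.
*haj*: final sound = /j/, a voiced consonant → -ro → *hajro*.
Since the final sound of *ze* is /e/ (a vowel), it takes -uf, giving *zeuf*.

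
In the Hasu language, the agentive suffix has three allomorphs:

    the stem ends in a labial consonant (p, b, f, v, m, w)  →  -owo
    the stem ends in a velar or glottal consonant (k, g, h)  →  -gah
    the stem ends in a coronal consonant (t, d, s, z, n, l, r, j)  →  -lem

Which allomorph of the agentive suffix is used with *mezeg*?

-gah

Since the final consonant of *mezeg* is /g/ (velar/glottal), it takes -gah.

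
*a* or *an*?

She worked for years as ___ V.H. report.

The indefinite article is chosen by the initial *sound* of the following word, not its spelling.
The initialism *V.H.* is read letter by letter; the first letter, V, is pronounced /viː/, which begins with a consonant sound.
So the article is *a*: She worked for years as a V.H. report.

a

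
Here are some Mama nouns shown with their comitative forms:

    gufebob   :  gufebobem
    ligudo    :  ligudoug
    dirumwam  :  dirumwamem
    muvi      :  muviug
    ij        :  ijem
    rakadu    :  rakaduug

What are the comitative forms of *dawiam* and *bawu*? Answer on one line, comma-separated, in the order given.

Looking at the final sound of each stem: -em when the stem ends in a consonant (*gufebob*, *dirumwam*, *ij*); -ug when the stem ends in a vowel (*ligudo*, *muvi*, *rakadu*).
*dawiam*: final sound = /m/, a consonant → -em → *dawiamem*.
*bawu*: final sound = /u/, a vowel → -ug → *bawuug*.

dawiamem, bawuug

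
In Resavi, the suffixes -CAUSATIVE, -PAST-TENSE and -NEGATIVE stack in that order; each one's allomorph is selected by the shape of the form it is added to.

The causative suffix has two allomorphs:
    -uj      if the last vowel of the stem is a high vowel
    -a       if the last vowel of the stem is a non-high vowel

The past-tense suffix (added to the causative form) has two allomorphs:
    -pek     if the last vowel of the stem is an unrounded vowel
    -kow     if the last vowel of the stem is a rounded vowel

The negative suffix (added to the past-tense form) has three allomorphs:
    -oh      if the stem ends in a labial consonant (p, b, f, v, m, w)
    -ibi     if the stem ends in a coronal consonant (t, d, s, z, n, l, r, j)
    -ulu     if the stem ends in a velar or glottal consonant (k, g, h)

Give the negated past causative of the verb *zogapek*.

zogapekapekulu

The last vowel of *zogapek* is /e/, which is a non-high vowel, so the causative suffix is -a, giving *zogapeka*.
The causative form *zogapeka* — last vowel /a/ (an unrounded vowel) → -pek → *zogapekapek*.
The past-tense form *zogapekapek* — final consonant /k/ (velar/glottal) → -ulu → *zogapekapekulu*.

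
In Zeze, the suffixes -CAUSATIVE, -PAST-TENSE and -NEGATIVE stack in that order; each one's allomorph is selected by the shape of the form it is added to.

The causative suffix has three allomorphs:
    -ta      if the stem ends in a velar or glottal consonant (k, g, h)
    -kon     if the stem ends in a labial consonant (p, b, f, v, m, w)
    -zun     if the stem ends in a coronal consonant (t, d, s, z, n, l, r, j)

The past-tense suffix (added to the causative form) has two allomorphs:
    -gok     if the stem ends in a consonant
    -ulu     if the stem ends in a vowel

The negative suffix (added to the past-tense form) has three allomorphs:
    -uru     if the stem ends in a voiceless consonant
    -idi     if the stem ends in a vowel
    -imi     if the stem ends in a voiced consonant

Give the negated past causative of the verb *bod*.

*bod* — final consonant /d/ (coronal) → -zun → *bodzun*.
The causative form *bodzun*: final sound = /n/, a consonant → -gok → *bodzungok*.
The final sound of the past-tense form *bodzungok* is /k/, which is a voiceless consonant, so the negative suffix is -uru, giving *bodzungokuru*.

bodzungokuru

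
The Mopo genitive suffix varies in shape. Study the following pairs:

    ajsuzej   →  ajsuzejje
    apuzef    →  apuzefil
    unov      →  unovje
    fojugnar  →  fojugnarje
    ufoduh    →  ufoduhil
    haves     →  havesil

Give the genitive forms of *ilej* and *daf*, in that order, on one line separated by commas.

The pattern is voicing of the final consonant: -il when the stem ends in a voiceless consonant (*apuzef*, *ufoduh*, *haves*); -je when the stem ends in a voiced consonant (*ajsuzej*, *unov*, *fojugnar*).
*ilej* — final consonant /j/ (voiced) → -je → *ilejje*.
*daf* — final consonant /f/ (voiceless) → -il → *dafil*.

ilejje, dafil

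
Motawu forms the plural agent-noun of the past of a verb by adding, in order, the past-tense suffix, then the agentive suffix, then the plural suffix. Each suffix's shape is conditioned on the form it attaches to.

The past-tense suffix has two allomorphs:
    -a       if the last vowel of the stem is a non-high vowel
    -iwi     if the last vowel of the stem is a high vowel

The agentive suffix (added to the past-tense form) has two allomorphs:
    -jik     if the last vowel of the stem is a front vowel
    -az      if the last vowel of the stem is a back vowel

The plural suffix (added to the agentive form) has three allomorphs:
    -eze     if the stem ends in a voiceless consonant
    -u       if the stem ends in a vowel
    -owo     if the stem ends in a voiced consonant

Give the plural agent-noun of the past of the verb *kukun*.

The last vowel of *kukun* is /u/, which is a high vowel, so the past-tense suffix is -iwi, giving *kukuniwi*.
The past-tense form *kukuniwi*: last vowel = /i/, a front vowel → -jik → *kukuniwijik*.
Since the final sound of the agentive form *kukuniwijik* is /k/ (a voiceless consonant), it takes -eze, giving *kukuniwijikeze*.

kukuniwijikeze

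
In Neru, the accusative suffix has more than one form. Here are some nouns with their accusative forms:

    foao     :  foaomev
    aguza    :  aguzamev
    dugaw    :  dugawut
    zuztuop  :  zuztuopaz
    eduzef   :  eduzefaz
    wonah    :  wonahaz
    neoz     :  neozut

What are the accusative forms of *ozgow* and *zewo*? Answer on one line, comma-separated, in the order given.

The pattern is voicing of the final sound: -az when the stem ends in a voiceless consonant (*zuztuop*, *eduzef*, *wonah*); -ut when the stem ends in a voiced consonant (*dugaw*, *neoz*); -mev when the stem ends in a vowel (*foao*, *aguza*).
Since the final sound of *ozgow* is /w/ (a voiced consonant), it takes -ut, giving *ozgowut*.
Since the final sound of *zewo* is /o/ (a vowel), it takes -mev, giving *zewomev*.

ozgowut, zewomev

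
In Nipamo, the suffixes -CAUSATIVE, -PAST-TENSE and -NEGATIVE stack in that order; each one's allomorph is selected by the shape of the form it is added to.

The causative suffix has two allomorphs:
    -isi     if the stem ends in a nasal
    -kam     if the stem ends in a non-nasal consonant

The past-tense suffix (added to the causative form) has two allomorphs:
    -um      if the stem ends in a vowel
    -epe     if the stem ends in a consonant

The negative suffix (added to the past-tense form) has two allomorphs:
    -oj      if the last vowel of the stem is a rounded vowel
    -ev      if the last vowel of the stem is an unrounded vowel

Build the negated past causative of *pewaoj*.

pewaojkamepeev

*pewaoj*: final consonant = /j/, non-nasal → -kam → *pewaojkam*.
The causative form *pewaojkam* — final sound /m/ (a consonant) → -epe → *pewaojkamepe*.
The past-tense form *pewaojkamepe* — last vowel /e/ (an unrounded vowel) → -ev → *pewaojkamepeev*.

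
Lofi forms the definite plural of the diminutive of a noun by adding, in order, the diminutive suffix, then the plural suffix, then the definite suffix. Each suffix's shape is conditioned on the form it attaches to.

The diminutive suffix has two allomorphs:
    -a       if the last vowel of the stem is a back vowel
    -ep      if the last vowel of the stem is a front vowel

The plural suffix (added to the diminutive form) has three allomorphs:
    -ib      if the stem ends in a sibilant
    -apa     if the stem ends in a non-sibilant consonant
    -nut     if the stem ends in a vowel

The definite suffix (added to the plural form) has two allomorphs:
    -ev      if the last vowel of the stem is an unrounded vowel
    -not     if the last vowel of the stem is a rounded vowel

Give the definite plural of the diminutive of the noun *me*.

meepapaev

The last vowel of *me* is /e/, which is a front vowel, so the diminutive suffix is -ep, giving *meep*.
The diminutive form *meep*: final sound = /p/, a non-sibilant consonant → -apa → *meepapa*.
The last vowel of the plural form *meepapa* is /a/, which is an unrounded vowel, so the definite suffix is -ev, giving *meepapaev*.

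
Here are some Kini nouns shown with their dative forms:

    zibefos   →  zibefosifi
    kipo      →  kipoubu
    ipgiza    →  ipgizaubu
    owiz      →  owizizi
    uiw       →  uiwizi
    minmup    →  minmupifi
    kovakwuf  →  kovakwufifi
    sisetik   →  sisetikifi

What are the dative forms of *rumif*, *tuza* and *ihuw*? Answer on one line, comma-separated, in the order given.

rumififi, tuzaubu, ihuwizi

The suffix is conditioned by the final sound: -ifi when the stem ends in a voiceless consonant (*zibefos*, *minmup*, *kovakwuf*, *sisetik*); -izi when the stem ends in a voiced consonant (*owiz*, *uiw*); -ubu when the stem ends in a vowel (*kipo*, *ipgiza*).
Since the final sound of *rumif* is /f/ (a voiceless consonant), it takes -ifi, giving *rumififi*.
*tuza*: final sound = /a/, a vowel → -ubu → *tuzaubu*.
The final sound of *ihuw* is /w/, which is a voiced consonant, so the suffix is -izi, giving *ihuwizi*.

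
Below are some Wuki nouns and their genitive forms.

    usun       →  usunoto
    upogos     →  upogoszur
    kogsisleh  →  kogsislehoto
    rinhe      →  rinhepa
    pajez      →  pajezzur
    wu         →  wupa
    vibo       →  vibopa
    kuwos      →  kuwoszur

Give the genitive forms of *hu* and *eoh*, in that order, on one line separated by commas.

hupa, eohoto

The pattern is sibilance of the final sound: -zur when the stem ends in a sibilant (*upogos*, *pajez*, *kuwos*); -oto when the stem ends in a non-sibilant consonant (*usun*, *kogsisleh*); -pa when the stem ends in a vowel (*rinhe*, *wu*, *vibo*).
*hu*: final sound = /u/, a vowel → -pa → *hupa*.
*eoh* — final sound /h/ (a non-sibilant consonant) → -oto → *eohoto*.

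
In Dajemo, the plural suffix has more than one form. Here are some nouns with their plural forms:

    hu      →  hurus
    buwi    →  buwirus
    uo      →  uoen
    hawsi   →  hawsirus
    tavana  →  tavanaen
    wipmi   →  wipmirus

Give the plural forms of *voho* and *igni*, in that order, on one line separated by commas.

vohoen, ignirus

The suffix is conditioned by the last vowel: -rus when the last vowel of the stem is a high vowel (*hu*, *buwi*, *hawsi*, *wipmi*); -en when the last vowel of the stem is a non-high vowel (*uo*, *tavana*).
*voho*: last vowel = /o/, a non-high vowel → -en → *vohoen*.
*igni* — last vowel /i/ (a high vowel) → -rus → *ignirus*.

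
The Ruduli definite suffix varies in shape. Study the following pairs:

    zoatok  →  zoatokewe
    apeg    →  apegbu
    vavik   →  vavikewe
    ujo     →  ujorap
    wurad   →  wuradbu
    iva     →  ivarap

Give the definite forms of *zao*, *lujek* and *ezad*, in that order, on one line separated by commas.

zaorap, lujekewe, ezadbu

The alternation tracks the final sound of the stem — -ewe when the stem ends in a voiceless consonant (*zoatok*, *vavik*); -bu when the stem ends in a voiced consonant (*apeg*, *wurad*); -rap when the stem ends in a vowel (*ujo*, *iva*).
*zao* — final sound /o/ (a vowel) → -rap → *zaorap*.
*lujek* — final sound /k/ (a voiceless consonant) → -ewe → *lujekewe*.
*ezad*: final sound = /d/, a voiced consonant → -bu → *ezadbu*.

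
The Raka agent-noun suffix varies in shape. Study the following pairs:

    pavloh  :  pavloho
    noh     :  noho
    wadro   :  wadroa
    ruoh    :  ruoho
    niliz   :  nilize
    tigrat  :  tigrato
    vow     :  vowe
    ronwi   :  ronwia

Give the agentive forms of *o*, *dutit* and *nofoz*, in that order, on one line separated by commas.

The suffix is conditioned by the final sound: -o when the stem ends in a voiceless consonant (*pavloh*, *noh*, *ruoh*, *tigrat*); -e when the stem ends in a voiced consonant (*niliz*, *vow*); -a when the stem ends in a vowel (*wadro*, *ronwi*).
*o* — final sound /o/ (a vowel) → -a → *oa*.
The final sound of *dutit* is /t/, which is a voiceless consonant, so the suffix is -o, giving *dutito*.
Since the final sound of *nofoz* is /z/ (a voiced consonant), it takes -e, giving *nofoze*.

oa, dutito, nofoze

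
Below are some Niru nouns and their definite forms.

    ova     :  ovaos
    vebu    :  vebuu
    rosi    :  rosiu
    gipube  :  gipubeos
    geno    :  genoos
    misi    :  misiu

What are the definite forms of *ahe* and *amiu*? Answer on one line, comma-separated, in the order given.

aheos, amiuu

The suffix is conditioned by the last vowel: -u when the last vowel of the stem is a high vowel (*vebu*, *rosi*, *misi*); -os when the last vowel of the stem is a non-high vowel (*ova*, *gipube*, *geno*).
*ahe*: last vowel = /e/, a non-high vowel → -os → *aheos*.
Since the last vowel of *amiu* is /u/ (a high vowel), it takes -u, giving *amiuu*.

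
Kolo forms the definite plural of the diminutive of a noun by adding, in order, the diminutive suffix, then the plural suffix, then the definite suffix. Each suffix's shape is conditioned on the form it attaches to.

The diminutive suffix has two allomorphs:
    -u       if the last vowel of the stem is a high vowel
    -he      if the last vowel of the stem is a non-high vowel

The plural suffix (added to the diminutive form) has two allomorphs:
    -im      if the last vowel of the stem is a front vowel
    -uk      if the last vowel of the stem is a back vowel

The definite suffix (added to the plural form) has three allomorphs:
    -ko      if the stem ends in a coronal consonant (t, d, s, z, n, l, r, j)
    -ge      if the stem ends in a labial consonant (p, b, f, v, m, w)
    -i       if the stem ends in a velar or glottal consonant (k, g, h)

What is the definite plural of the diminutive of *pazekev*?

pazekevheimge

*pazekev*: last vowel = /e/, a non-high vowel → -he → *pazekevhe*.
Since the last vowel of the diminutive form *pazekevhe* is /e/ (a front vowel), it takes -im, giving *pazekevheim*.
The final consonant of the plural form *pazekevheim* is /m/, which is labial, so the definite suffix is -ge, giving *pazekevheimge*.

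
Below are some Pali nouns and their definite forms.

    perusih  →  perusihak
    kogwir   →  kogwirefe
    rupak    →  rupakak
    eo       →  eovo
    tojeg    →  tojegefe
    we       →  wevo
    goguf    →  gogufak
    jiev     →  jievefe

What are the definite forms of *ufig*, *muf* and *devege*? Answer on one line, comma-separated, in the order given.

The pattern is voicing of the final sound: -ak when the stem ends in a voiceless consonant (*perusih*, *rupak*, *goguf*); -efe when the stem ends in a voiced consonant (*kogwir*, *tojeg*, *jiev*); -vo when the stem ends in a vowel (*eo*, *we*).
Since the final sound of *ufig* is /g/ (a voiced consonant), it takes -efe, giving *ufigefe*.
Since the final sound of *muf* is /f/ (a voiceless consonant), it takes -ak, giving *mufak*.
*devege*: final sound = /e/, a vowel → -vo → *devegevo*.

ufigefe, mufak, devegevo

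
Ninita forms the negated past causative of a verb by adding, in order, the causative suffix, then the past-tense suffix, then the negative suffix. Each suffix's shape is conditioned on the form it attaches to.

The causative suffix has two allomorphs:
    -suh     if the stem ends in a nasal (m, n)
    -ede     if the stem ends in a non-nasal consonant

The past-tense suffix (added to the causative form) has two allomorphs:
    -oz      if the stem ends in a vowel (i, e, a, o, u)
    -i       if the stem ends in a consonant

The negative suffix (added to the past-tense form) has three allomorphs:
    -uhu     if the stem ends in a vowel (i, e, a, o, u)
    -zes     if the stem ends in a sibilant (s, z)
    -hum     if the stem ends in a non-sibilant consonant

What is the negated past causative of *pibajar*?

*pibajar* — final consonant /r/ (non-nasal) → -ede → *pibajarede*.
The causative form *pibajarede*: final sound = /e/, a vowel → -oz → *pibajaredeoz*.
Since the final sound of the past-tense form *pibajaredeoz* is /z/ (a sibilant), it takes -zes, giving *pibajaredeozzes*.

pibajaredeozzes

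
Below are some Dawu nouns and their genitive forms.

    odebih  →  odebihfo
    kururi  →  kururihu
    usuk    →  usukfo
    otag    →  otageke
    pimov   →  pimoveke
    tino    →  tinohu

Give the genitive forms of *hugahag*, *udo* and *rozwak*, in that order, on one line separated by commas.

hugahageke, udohu, rozwakfo

The pattern is voicing of the final sound: -fo when the stem ends in a voiceless consonant (*odebih*, *usuk*); -eke when the stem ends in a voiced consonant (*otag*, *pimov*); -hu when the stem ends in a vowel (*kururi*, *tino*).
Since the final sound of *hugahag* is /g/ (a voiced consonant), it takes -eke, giving *hugahageke*.
Since the final sound of *udo* is /o/ (a vowel), it takes -hu, giving *udohu*.
Since the final sound of *rozwak* is /k/ (a voiceless consonant), it takes -fo, giving *rozwakfo*.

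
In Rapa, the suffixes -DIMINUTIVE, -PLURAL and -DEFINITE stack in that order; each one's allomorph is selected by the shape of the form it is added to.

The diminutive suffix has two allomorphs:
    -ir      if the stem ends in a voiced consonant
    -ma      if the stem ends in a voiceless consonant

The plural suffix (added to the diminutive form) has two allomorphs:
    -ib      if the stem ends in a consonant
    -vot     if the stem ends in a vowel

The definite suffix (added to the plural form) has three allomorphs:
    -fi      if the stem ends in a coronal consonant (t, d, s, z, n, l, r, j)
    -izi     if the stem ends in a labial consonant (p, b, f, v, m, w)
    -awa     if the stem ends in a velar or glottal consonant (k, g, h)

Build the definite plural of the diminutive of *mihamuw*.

mihamuwiribizi

The final consonant of *mihamuw* is /w/, which is voiced, so the diminutive suffix is -ir, giving *mihamuwir*.
The diminutive form *mihamuwir*: final sound = /r/, a consonant → -ib → *mihamuwirib*.
The plural form *mihamuwirib* — final consonant /b/ (labial) → -izi → *mihamuwiribizi*.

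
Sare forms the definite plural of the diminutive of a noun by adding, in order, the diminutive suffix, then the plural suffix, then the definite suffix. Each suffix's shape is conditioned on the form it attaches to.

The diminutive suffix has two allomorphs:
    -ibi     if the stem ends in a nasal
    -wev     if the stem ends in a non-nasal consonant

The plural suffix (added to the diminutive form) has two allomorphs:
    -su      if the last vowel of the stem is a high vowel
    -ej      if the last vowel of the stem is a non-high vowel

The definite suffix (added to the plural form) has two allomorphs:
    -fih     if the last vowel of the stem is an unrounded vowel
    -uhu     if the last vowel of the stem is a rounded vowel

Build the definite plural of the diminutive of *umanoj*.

The final consonant of *umanoj* is /j/, which is non-nasal, so the diminutive suffix is -wev, giving *umanojwev*.
The diminutive form *umanojwev*: last vowel = /e/, a non-high vowel → -ej → *umanojwevej*.
The plural form *umanojwevej*: last vowel = /e/, an unrounded vowel → -fih → *umanojwevejfih*.

umanojwevejfih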